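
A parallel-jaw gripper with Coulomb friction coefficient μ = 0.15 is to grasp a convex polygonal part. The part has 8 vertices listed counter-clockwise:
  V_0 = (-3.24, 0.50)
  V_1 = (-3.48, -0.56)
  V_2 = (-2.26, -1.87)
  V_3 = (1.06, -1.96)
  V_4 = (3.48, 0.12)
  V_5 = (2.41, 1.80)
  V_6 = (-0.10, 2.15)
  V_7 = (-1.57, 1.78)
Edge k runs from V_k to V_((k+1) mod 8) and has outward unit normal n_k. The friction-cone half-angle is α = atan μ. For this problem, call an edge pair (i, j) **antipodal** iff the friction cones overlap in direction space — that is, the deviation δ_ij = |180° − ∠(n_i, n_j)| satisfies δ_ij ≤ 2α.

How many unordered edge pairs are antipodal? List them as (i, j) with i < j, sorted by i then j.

count = 4; pairs: (1,4), (2,5), (2,6), (3,7)

α = atan 0.15 = 8.53°;  2α = 17.06°
n_0 = (-0.9753, +0.2208)
n_1 = (-0.7318, -0.6815)
n_2 = (-0.0271, -0.9996)
n_3 = (+0.6518, -0.7584)
n_4 = (+0.8435, +0.5372)
n_5 = (+0.1381, +0.9904)
n_6 = (-0.2441, +0.9698)
n_7 = (-0.6083, +0.7937)
  (0,1): δ = 124.28°  ·
  (0,2): δ = 78.80°  ·
  (0,3): δ = 36.56°  ·
  (0,4): δ = 45.25°  ·
  (0,5): δ = 94.82°  ·
  (0,6): δ = 116.89°  ·
  (0,7): δ = 140.23°  ·
  (1,2): δ = 134.52°  ·
  (1,3): δ = 92.28°  ·
  (1,4): δ = 10.47°  ✓
  (1,5): δ = 39.10°  ·
  (1,6): δ = 61.17°  ·
  (1,7): δ = 84.51°  ·
  (2,3): δ = 137.77°  ·
  (2,4): δ = 55.95°  ·
  (2,5): δ = 6.39°  ✓
  (2,6): δ = 15.68°  ✓
  (2,7): δ = 39.02°  ·
  (3,4): δ = 98.19°  ·
  (3,5): δ = 48.62°  ·
  (3,6): δ = 26.55°  ·
  (3,7): δ = 3.21°  ✓
  (4,5): δ = 130.43°  ·
  (4,6): δ = 108.37°  ·
  (4,7): δ = 85.02°  ·
  (5,6): δ = 157.93°  ·
  (5,7): δ = 134.59°  ·
  (6,7): δ = 156.66°  ·
antipodal pairs: 4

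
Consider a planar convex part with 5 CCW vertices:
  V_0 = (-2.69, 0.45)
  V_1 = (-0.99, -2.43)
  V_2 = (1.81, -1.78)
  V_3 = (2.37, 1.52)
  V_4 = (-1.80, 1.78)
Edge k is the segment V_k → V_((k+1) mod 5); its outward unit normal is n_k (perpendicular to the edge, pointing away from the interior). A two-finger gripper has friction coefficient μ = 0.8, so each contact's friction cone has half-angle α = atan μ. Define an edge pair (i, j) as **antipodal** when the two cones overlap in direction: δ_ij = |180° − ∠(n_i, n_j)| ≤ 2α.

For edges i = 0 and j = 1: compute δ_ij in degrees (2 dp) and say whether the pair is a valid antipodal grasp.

δ = 107.48°, invalid

α = atan 0.8 = 38.66°;  2α = 77.32°
edge 0: e_0 = (+1.70, -2.88);  n_0 = (-0.8612, -0.5083)
edge 1: e_1 = (+2.80, +0.65);  n_1 = (+0.2261, -0.9741)
∠(n_0, n_1) = 72.52°
δ = |180° − 72.52°| = 107.48°
107.48° > 2α = 77.32°  →  invalid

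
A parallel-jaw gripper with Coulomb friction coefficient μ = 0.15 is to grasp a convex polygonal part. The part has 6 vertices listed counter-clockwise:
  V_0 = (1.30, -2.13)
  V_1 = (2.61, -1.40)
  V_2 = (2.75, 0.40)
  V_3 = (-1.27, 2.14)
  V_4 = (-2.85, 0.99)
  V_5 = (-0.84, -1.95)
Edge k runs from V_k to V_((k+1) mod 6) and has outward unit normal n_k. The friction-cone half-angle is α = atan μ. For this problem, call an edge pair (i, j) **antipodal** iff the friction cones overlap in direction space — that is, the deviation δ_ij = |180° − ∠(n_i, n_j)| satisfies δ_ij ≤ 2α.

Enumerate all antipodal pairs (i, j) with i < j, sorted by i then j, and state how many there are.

α = atan 0.15 = 8.53°;  2α = 17.06°
n_0 = (+0.4868, -0.8735)
n_1 = (+0.9970, -0.0775)
n_2 = (+0.3972, +0.9177)
n_3 = (-0.5885, +0.8085)
n_4 = (-0.8255, -0.5644)
n_5 = (-0.0838, -0.9965)
  (0,1): δ = 123.58°  ·
  (0,2): δ = 52.53°  ·
  (0,3): δ = 6.92°  ✓
  (0,4): δ = 95.23°  ·
  (0,5): δ = 146.06°  ·
  (1,2): δ = 108.96°  ·
  (1,3): δ = 49.50°  ·
  (1,4): δ = 38.81°  ·
  (1,5): δ = 89.64°  ·
  (2,3): δ = 120.55°  ·
  (2,4): δ = 32.24°  ·
  (2,5): δ = 18.60°  ·
  (3,4): δ = 91.69°  ·
  (3,5): δ = 40.86°  ·
  (4,5): δ = 129.17°  ·
antipodal pairs: 1

count = 1; pairs: (0,3)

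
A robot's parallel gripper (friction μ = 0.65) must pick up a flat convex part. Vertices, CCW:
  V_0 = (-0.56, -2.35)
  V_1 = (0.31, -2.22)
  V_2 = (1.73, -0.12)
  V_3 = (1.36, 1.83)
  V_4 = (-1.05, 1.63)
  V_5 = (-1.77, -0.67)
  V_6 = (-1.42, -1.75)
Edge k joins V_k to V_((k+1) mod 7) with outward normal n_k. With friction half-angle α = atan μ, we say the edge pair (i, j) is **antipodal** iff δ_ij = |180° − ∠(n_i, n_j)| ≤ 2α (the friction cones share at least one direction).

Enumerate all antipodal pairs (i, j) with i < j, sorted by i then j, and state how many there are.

α = atan 0.65 = 33.02°;  2α = 66.05°
n_0 = (+0.1478, -0.9890)
n_1 = (+0.8284, -0.5602)
n_2 = (+0.9825, +0.1864)
n_3 = (-0.0827, +0.9966)
n_4 = (-0.9543, +0.2987)
n_5 = (-0.9513, -0.3083)
n_6 = (-0.5722, -0.8201)
  (0,1): δ = 132.56°  ·
  (0,2): δ = 87.75°  ·
  (0,3): δ = 3.75°  ✓
  (0,4): δ = 64.12°  ✓
  (0,5): δ = 99.46°  ·
  (0,6): δ = 136.60°  ·
  (1,2): δ = 135.19°  ·
  (1,3): δ = 51.19°  ✓
  (1,4): δ = 16.68°  ✓
  (1,5): δ = 52.02°  ✓
  (1,6): δ = 89.16°  ·
  (2,3): δ = 96.00°  ·
  (2,4): δ = 28.13°  ✓
  (2,5): δ = 7.21°  ✓
  (2,6): δ = 44.35°  ✓
  (3,4): δ = 112.13°  ·
  (3,5): δ = 76.79°  ·
  (3,6): δ = 39.65°  ✓
  (4,5): δ = 144.66°  ·
  (4,6): δ = 107.52°  ·
  (5,6): δ = 142.86°  ·
antipodal pairs: 9

count = 9; pairs: (0,3), (0,4), (1,3), (1,4), (1,5), (2,4), (2,5), (2,6), (3,6)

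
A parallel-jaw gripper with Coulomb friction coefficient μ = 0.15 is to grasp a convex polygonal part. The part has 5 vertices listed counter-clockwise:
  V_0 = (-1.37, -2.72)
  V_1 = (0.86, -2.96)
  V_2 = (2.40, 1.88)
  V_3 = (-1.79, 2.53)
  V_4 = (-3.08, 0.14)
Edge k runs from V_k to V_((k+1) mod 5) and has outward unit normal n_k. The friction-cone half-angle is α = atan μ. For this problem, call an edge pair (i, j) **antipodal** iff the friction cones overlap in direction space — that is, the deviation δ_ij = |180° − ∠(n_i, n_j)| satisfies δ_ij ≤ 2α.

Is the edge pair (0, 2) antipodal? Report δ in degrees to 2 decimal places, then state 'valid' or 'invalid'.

α = atan 0.15 = 8.53°;  2α = 17.06°
edge 0: e_0 = (+2.23, -0.24);  n_0 = (-0.1070, -0.9943)
edge 2: e_2 = (-4.19, +0.65);  n_2 = (+0.1533, +0.9882)
∠(n_0, n_2) = 177.32°
δ = |180° − 177.32°| = 2.68°
2.68° ≤ 2α = 17.06°  →  valid

δ = 2.68°, valid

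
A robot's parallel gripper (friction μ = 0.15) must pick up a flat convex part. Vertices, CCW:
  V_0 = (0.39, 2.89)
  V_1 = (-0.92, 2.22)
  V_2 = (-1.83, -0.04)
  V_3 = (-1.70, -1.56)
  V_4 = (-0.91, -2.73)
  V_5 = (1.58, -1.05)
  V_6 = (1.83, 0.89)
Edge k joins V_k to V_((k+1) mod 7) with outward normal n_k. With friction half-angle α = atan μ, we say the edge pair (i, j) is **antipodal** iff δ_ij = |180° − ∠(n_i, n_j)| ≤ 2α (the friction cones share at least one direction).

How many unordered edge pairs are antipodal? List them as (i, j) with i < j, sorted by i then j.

count = 4; pairs: (0,4), (1,5), (2,5), (3,6)

α = atan 0.15 = 8.53°;  2α = 17.06°
n_0 = (-0.4554, +0.8903)
n_1 = (-0.9276, +0.3735)
n_2 = (-0.9964, -0.0852)
n_3 = (-0.8288, -0.5596)
n_4 = (+0.5593, -0.8290)
n_5 = (+0.9918, -0.1278)
n_6 = (+0.8115, +0.5843)
  (0,1): δ = 139.02°  ·
  (0,2): δ = 112.20°  ·
  (0,3): δ = 83.06°  ·
  (0,4): δ = 6.92°  ✓
  (0,5): δ = 55.57°  ·
  (0,6): δ = 98.67°  ·
  (1,2): δ = 153.18°  ·
  (1,3): δ = 124.04°  ·
  (1,4): δ = 34.06°  ·
  (1,5): δ = 14.59°  ✓
  (1,6): δ = 57.69°  ·
  (2,3): δ = 150.86°  ·
  (2,4): δ = 60.88°  ·
  (2,5): δ = 12.23°  ✓
  (2,6): δ = 30.87°  ·
  (3,4): δ = 90.02°  ·
  (3,5): δ = 41.37°  ·
  (3,6): δ = 1.73°  ✓
  (4,5): δ = 131.35°  ·
  (4,6): δ = 88.25°  ·
  (5,6): δ = 136.90°  ·
antipodal pairs: 4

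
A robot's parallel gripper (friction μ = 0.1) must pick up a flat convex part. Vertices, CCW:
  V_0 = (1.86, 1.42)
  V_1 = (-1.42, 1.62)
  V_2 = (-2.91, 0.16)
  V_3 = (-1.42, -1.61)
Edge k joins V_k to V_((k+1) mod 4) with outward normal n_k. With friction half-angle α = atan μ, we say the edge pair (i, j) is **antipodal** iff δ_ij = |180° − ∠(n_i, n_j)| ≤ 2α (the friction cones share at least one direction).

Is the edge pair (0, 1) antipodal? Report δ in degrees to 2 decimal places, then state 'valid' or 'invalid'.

δ = 132.09°, invalid

α = atan 0.1 = 5.71°;  2α = 11.42°
edge 0: e_0 = (-3.28, +0.20);  n_0 = (+0.0609, +0.9981)
edge 1: e_1 = (-1.49, -1.46);  n_1 = (-0.6999, +0.7143)
∠(n_0, n_1) = 47.91°
δ = |180° − 47.91°| = 132.09°
132.09° > 2α = 11.42°  →  invalid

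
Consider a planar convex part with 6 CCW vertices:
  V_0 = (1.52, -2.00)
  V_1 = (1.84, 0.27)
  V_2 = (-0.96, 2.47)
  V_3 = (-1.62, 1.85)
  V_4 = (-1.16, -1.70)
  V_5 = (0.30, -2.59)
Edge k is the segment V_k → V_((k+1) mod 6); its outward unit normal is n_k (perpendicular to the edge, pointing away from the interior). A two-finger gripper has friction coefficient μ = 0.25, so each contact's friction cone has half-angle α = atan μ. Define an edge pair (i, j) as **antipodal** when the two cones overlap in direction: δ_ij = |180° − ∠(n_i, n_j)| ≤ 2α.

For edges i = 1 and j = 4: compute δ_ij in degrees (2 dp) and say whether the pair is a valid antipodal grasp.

α = atan 0.25 = 14.04°;  2α = 28.07°
edge 1: e_1 = (-2.80, +2.20);  n_1 = (+0.6178, +0.7863)
edge 4: e_4 = (+1.46, -0.89);  n_4 = (-0.5205, -0.8539)
∠(n_1, n_4) = 173.21°
δ = |180° − 173.21°| = 6.79°
6.79° ≤ 2α = 28.07°  →  valid

δ = 6.79°, valid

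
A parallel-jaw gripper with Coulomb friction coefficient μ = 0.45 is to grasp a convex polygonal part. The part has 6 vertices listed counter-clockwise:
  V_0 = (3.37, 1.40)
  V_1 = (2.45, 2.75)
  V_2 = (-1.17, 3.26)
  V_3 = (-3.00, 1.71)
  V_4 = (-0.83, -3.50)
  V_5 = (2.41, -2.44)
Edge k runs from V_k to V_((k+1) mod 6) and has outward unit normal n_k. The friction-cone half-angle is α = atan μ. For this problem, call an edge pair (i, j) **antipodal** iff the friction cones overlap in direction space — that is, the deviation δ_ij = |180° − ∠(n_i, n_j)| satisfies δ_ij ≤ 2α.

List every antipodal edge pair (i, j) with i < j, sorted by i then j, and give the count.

α = atan 0.45 = 24.23°;  2α = 48.46°
n_0 = (+0.8264, +0.5631)
n_1 = (+0.1395, +0.9902)
n_2 = (-0.6463, +0.7631)
n_3 = (-0.9231, -0.3845)
n_4 = (+0.3109, -0.9504)
n_5 = (+0.9701, -0.2425)
  (0,1): δ = 132.29°  ·
  (0,2): δ = 84.01°  ·
  (0,3): δ = 11.66°  ✓
  (0,4): δ = 73.84°  ·
  (0,5): δ = 131.69°  ·
  (1,2): δ = 131.72°  ·
  (1,3): δ = 59.37°  ·
  (1,4): δ = 26.14°  ✓
  (1,5): δ = 83.98°  ·
  (2,3): δ = 107.65°  ·
  (2,4): δ = 22.15°  ✓
  (2,5): δ = 35.70°  ✓
  (3,4): δ = 94.50°  ·
  (3,5): δ = 36.65°  ✓
  (4,5): δ = 122.15°  ·
antipodal pairs: 5

count = 5; pairs: (0,3), (1,4), (2,4), (2,5), (3,5)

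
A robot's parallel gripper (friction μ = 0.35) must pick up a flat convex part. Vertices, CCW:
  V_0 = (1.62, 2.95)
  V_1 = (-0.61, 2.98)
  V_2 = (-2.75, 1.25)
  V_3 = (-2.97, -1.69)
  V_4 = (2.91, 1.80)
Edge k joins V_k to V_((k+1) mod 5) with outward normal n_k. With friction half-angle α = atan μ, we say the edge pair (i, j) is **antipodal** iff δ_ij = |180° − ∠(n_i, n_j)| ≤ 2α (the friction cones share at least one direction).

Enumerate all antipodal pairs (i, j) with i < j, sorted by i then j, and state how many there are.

count = 2; pairs: (0,3), (1,3)

α = atan 0.35 = 19.29°;  2α = 38.58°
n_0 = (+0.0135, +0.9999)
n_1 = (-0.6287, +0.7777)
n_2 = (-0.9972, +0.0746)
n_3 = (+0.5104, -0.8599)
n_4 = (+0.6654, +0.7465)
  (0,1): δ = 140.28°  ·
  (0,2): δ = 93.51°  ·
  (0,3): δ = 31.46°  ✓
  (0,4): δ = 139.05°  ·
  (1,2): δ = 133.23°  ·
  (1,3): δ = 8.26°  ✓
  (1,4): δ = 99.33°  ·
  (2,3): δ = 55.03°  ·
  (2,4): δ = 52.56°  ·
  (3,4): δ = 72.41°  ·
antipodal pairs: 2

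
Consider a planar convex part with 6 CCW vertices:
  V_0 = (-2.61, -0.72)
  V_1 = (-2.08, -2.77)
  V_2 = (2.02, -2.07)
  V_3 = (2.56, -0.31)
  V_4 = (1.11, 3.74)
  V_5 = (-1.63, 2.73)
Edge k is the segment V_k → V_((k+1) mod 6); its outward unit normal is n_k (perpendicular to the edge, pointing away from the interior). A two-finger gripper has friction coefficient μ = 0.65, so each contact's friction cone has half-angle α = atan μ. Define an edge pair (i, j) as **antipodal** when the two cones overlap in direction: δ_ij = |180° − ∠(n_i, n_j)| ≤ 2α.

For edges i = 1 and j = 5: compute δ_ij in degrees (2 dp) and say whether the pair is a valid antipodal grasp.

δ = 64.45°, valid

α = atan 0.65 = 33.02°;  2α = 66.05°
edge 1: e_1 = (+4.10, +0.70);  n_1 = (+0.1683, -0.9857)
edge 5: e_5 = (-0.98, -3.45);  n_5 = (-0.9619, +0.2732)
∠(n_1, n_5) = 115.55°
δ = |180° − 115.55°| = 64.45°
64.45° ≤ 2α = 66.05°  →  valid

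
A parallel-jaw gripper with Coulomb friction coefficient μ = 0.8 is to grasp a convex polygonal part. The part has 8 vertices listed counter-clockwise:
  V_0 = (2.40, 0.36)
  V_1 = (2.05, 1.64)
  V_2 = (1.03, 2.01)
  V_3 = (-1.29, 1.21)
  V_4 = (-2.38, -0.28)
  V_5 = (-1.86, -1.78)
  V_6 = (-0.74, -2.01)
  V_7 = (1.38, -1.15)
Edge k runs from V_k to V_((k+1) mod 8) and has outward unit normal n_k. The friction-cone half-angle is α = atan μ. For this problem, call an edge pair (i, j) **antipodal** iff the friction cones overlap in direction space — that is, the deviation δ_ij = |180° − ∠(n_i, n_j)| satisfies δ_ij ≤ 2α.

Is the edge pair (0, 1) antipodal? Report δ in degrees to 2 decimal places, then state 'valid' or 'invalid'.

α = atan 0.8 = 38.66°;  2α = 77.32°
edge 0: e_0 = (-0.35, +1.28);  n_0 = (+0.9646, +0.2638)
edge 1: e_1 = (-1.02, +0.37);  n_1 = (+0.3410, +0.9401)
∠(n_0, n_1) = 54.77°
δ = |180° − 54.77°| = 125.23°
125.23° > 2α = 77.32°  →  invalid

δ = 125.23°, invalid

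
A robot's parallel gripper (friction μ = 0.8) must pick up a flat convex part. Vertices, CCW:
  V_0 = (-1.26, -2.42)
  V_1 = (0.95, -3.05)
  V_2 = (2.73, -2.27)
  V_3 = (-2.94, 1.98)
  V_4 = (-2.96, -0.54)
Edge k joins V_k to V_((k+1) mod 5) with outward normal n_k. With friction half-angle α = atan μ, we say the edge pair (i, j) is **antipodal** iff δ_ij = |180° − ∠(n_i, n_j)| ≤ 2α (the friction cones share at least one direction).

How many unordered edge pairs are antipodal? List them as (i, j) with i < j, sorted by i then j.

α = atan 0.8 = 38.66°;  2α = 77.32°
n_0 = (-0.2741, -0.9617)
n_1 = (+0.4014, -0.9159)
n_2 = (+0.5998, +0.8002)
n_3 = (-1.0000, +0.0079)
n_4 = (-0.7417, -0.6707)
  (0,1): δ = 140.43°  ·
  (0,2): δ = 20.94°  ✓
  (0,3): δ = 105.46°  ·
  (0,4): δ = 148.03°  ·
  (1,2): δ = 60.52°  ✓
  (1,3): δ = 65.88°  ✓
  (1,4): δ = 108.46°  ·
  (2,3): δ = 53.60°  ✓
  (2,4): δ = 11.02°  ✓
  (3,4): δ = 137.42°  ·
antipodal pairs: 5

count = 5; pairs: (0,2), (1,2), (1,3), (2,3), (2,4)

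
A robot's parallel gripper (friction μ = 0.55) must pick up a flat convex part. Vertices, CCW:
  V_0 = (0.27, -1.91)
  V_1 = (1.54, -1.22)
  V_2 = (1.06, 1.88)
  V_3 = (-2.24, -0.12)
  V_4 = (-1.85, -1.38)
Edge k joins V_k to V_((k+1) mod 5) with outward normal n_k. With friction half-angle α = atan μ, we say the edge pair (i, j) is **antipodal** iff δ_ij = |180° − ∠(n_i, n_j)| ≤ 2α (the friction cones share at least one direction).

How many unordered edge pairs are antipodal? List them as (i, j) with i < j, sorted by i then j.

count = 3; pairs: (0,2), (1,3), (2,4)

α = atan 0.55 = 28.81°;  2α = 57.62°
n_0 = (+0.4774, -0.8787)
n_1 = (+0.9882, +0.1530)
n_2 = (-0.5183, +0.8552)
n_3 = (-0.9553, -0.2957)
n_4 = (-0.2425, -0.9701)
  (0,1): δ = 109.71°  ·
  (0,2): δ = 2.70°  ✓
  (0,3): δ = 78.68°  ·
  (0,4): δ = 137.45°  ·
  (1,2): δ = 67.58°  ·
  (1,3): δ = 8.40°  ✓
  (1,4): δ = 67.16°  ·
  (2,3): δ = 104.02°  ·
  (2,4): δ = 45.25°  ✓
  (3,4): δ = 121.23°  ·
antipodal pairs: 3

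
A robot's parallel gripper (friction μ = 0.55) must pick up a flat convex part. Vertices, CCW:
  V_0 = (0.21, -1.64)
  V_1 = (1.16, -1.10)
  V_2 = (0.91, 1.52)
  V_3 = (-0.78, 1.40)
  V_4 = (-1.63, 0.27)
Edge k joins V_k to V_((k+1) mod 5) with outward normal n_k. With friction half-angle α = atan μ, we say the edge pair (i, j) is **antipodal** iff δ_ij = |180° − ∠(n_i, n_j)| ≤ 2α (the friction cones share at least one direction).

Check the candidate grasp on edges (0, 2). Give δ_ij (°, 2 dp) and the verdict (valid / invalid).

δ = 25.55°, valid

α = atan 0.55 = 28.81°;  2α = 57.62°
edge 0: e_0 = (+0.95, +0.54);  n_0 = (+0.4942, -0.8694)
edge 2: e_2 = (-1.69, -0.12);  n_2 = (-0.0708, +0.9975)
∠(n_0, n_2) = 154.45°
δ = |180° − 154.45°| = 25.55°
25.55° ≤ 2α = 57.62°  →  valid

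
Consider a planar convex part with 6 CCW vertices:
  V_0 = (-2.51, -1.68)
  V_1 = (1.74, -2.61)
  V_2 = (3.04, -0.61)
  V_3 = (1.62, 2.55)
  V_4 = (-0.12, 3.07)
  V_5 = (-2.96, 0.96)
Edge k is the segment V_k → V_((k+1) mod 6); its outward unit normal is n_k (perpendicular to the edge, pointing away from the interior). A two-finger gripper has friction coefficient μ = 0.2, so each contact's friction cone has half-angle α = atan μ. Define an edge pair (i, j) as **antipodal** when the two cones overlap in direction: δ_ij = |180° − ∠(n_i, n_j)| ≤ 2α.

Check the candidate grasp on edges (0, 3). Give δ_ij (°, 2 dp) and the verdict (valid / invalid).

δ = 4.30°, valid

α = atan 0.2 = 11.31°;  2α = 22.62°
edge 0: e_0 = (+4.25, -0.93);  n_0 = (-0.2138, -0.9769)
edge 3: e_3 = (-1.74, +0.52);  n_3 = (+0.2863, +0.9581)
∠(n_0, n_3) = 175.70°
δ = |180° − 175.70°| = 4.30°
4.30° ≤ 2α = 22.62°  →  valid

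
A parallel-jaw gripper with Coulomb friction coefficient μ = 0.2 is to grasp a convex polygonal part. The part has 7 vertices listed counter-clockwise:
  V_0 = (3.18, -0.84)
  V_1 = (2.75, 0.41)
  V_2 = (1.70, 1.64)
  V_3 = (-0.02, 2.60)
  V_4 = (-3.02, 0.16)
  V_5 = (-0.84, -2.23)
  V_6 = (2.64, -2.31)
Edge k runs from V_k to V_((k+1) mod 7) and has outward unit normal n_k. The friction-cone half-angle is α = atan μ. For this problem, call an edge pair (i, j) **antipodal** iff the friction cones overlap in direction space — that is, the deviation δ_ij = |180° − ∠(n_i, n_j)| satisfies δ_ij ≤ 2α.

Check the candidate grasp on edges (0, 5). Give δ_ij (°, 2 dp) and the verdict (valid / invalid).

α = atan 0.2 = 11.31°;  2α = 22.62°
edge 0: e_0 = (-0.43, +1.25);  n_0 = (+0.9456, +0.3253)
edge 5: e_5 = (+3.48, -0.08);  n_5 = (-0.0230, -0.9997)
∠(n_0, n_5) = 110.30°
δ = |180° − 110.30°| = 69.70°
69.70° > 2α = 22.62°  →  invalid

δ = 69.70°, invalid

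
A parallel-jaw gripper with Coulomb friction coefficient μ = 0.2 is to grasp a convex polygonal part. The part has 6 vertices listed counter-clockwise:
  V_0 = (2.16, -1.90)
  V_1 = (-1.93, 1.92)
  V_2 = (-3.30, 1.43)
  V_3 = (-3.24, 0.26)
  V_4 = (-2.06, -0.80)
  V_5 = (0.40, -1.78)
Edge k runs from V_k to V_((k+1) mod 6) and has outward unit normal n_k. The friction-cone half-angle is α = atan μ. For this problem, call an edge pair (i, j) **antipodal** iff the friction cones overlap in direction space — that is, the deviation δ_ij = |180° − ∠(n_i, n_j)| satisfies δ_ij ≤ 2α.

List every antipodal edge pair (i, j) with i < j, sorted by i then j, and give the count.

count = 2; pairs: (0,3), (0,4)

α = atan 0.2 = 11.31°;  2α = 22.62°
n_0 = (+0.6826, +0.7308)
n_1 = (-0.3368, +0.9416)
n_2 = (-0.9987, -0.0512)
n_3 = (-0.6683, -0.7439)
n_4 = (-0.3701, -0.9290)
n_5 = (-0.0680, -0.9977)
  (0,1): δ = 117.27°  ·
  (0,2): δ = 44.02°  ·
  (0,3): δ = 1.11°  ✓
  (0,4): δ = 21.32°  ✓
  (0,5): δ = 39.14°  ·
  (1,2): δ = 106.74°  ·
  (1,3): δ = 61.61°  ·
  (1,4): δ = 41.40°  ·
  (1,5): δ = 23.58°  ·
  (2,3): δ = 134.87°  ·
  (2,4): δ = 114.66°  ·
  (2,5): δ = 96.84°  ·
  (3,4): δ = 159.79°  ·
  (3,5): δ = 141.97°  ·
  (4,5): δ = 162.18°  ·
antipodal pairs: 2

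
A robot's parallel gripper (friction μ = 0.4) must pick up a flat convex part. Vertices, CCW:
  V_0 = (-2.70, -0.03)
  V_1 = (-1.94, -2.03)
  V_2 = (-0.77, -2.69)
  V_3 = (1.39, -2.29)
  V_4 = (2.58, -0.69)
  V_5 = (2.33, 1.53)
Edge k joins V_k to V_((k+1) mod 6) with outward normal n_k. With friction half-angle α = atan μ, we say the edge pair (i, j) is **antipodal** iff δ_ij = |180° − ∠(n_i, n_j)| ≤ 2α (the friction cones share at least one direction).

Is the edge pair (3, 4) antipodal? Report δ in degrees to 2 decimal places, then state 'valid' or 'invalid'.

δ = 136.93°, invalid

α = atan 0.4 = 21.80°;  2α = 43.60°
edge 3: e_3 = (+1.19, +1.60);  n_3 = (+0.8024, -0.5968)
edge 4: e_4 = (-0.25, +2.22);  n_4 = (+0.9937, +0.1119)
∠(n_3, n_4) = 43.07°
δ = |180° − 43.07°| = 136.93°
136.93° > 2α = 43.60°  →  invalid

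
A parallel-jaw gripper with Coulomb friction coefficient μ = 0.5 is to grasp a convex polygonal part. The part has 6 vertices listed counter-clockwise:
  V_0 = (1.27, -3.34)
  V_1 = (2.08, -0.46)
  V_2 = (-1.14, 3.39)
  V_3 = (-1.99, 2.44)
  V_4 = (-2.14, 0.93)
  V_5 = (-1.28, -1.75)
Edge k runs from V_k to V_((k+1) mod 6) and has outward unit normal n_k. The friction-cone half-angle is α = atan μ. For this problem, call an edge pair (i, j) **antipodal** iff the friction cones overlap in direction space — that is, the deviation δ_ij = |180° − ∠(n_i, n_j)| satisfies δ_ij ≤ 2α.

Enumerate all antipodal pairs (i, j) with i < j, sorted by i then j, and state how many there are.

α = atan 0.5 = 26.57°;  2α = 53.13°
n_0 = (+0.9627, -0.2707)
n_1 = (+0.7671, +0.6416)
n_2 = (-0.7452, +0.6668)
n_3 = (-0.9951, +0.0989)
n_4 = (-0.9522, -0.3055)
n_5 = (-0.5291, -0.8486)
  (0,1): δ = 124.38°  ·
  (0,2): δ = 26.11°  ✓
  (0,3): δ = 10.04°  ✓
  (0,4): δ = 33.50°  ✓
  (0,5): δ = 73.76°  ·
  (1,2): δ = 81.73°  ·
  (1,3): δ = 45.58°  ✓
  (1,4): δ = 22.12°  ✓
  (1,5): δ = 18.15°  ✓
  (2,3): δ = 143.85°  ·
  (2,4): δ = 120.39°  ·
  (2,5): δ = 80.12°  ·
  (3,4): δ = 156.54°  ·
  (3,5): δ = 116.27°  ·
  (4,5): δ = 139.74°  ·
antipodal pairs: 6

count = 6; pairs: (0,2), (0,3), (0,4), (1,3), (1,4), (1,5)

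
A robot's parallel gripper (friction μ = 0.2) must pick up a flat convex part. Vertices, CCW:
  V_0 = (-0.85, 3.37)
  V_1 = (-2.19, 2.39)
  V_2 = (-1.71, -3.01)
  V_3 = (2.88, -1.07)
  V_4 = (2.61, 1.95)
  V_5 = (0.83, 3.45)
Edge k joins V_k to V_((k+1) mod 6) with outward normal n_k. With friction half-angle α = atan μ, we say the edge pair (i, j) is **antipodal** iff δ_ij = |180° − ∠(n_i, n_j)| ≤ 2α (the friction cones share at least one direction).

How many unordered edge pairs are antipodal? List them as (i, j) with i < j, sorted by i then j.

count = 3; pairs: (0,2), (1,3), (2,5)

α = atan 0.2 = 11.31°;  2α = 22.62°
n_0 = (-0.5903, +0.8072)
n_1 = (-0.9961, -0.0885)
n_2 = (+0.3893, -0.9211)
n_3 = (+0.9960, +0.0890)
n_4 = (+0.6444, +0.7647)
n_5 = (-0.0476, +0.9989)
  (0,1): δ = 121.10°  ·
  (0,2): δ = 13.27°  ✓
  (0,3): δ = 58.93°  ·
  (0,4): δ = 103.70°  ·
  (0,5): δ = 146.55°  ·
  (1,2): δ = 72.17°  ·
  (1,3): δ = 0.03°  ✓
  (1,4): δ = 44.80°  ·
  (1,5): δ = 87.65°  ·
  (2,3): δ = 107.80°  ·
  (2,4): δ = 63.03°  ·
  (2,5): δ = 20.19°  ✓
  (3,4): δ = 135.23°  ·
  (3,5): δ = 92.38°  ·
  (4,5): δ = 137.15°  ·
antipodal pairs: 3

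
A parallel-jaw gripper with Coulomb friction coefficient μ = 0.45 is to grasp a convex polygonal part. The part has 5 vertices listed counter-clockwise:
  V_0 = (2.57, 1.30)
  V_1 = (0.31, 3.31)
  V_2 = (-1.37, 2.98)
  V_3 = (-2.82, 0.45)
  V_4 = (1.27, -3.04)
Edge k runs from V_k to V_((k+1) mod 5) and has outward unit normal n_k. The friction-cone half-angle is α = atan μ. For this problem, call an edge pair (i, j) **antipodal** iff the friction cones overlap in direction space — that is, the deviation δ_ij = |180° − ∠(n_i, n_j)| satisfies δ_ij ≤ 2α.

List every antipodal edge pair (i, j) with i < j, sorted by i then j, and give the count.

α = atan 0.45 = 24.23°;  2α = 48.46°
n_0 = (+0.6646, +0.7472)
n_1 = (-0.1927, +0.9812)
n_2 = (-0.8676, +0.4972)
n_3 = (-0.6491, -0.7607)
n_4 = (+0.9579, -0.2869)
  (0,1): δ = 127.24°  ·
  (0,2): δ = 78.17°  ·
  (0,3): δ = 1.18°  ✓
  (0,4): δ = 114.97°  ·
  (1,2): δ = 130.93°  ·
  (1,3): δ = 51.59°  ·
  (1,4): δ = 62.21°  ·
  (2,3): δ = 100.66°  ·
  (2,4): δ = 13.14°  ✓
  (3,4): δ = 66.20°  ·
antipodal pairs: 2

count = 2; pairs: (0,3), (2,4)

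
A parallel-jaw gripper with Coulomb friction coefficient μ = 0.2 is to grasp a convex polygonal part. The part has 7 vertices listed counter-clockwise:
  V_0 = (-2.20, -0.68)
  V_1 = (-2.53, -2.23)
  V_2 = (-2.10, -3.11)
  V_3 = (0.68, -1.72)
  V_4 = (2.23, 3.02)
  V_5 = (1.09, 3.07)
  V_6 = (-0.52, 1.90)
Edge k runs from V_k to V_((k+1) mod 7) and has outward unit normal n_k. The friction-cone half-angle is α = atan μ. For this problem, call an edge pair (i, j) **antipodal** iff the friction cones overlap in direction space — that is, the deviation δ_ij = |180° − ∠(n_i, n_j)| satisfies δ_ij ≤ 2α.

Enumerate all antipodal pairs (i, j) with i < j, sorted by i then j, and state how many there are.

count = 3; pairs: (0,3), (2,5), (3,6)

α = atan 0.2 = 11.31°;  2α = 22.62°
n_0 = (-0.9781, +0.2082)
n_1 = (-0.8985, -0.4390)
n_2 = (+0.4472, -0.8944)
n_3 = (+0.9505, -0.3108)
n_4 = (+0.0438, +0.9990)
n_5 = (-0.5879, +0.8090)
n_6 = (-0.8380, +0.5457)
  (0,1): δ = 141.94°  ·
  (0,2): δ = 51.42°  ·
  (0,3): δ = 6.09°  ✓
  (0,4): δ = 99.51°  ·
  (0,5): δ = 138.03°  ·
  (0,6): δ = 158.95°  ·
  (1,2): δ = 89.48°  ·
  (1,3): δ = 44.15°  ·
  (1,4): δ = 61.45°  ·
  (1,5): δ = 99.96°  ·
  (1,6): δ = 120.89°  ·
  (2,3): δ = 134.67°  ·
  (2,4): δ = 29.08°  ·
  (2,5): δ = 9.44°  ✓
  (2,6): δ = 30.36°  ·
  (3,4): δ = 74.40°  ·
  (3,5): δ = 35.89°  ·
  (3,6): δ = 14.96°  ✓
  (4,5): δ = 141.48°  ·
  (4,6): δ = 120.56°  ·
  (5,6): δ = 159.08°  ·
antipodal pairs: 3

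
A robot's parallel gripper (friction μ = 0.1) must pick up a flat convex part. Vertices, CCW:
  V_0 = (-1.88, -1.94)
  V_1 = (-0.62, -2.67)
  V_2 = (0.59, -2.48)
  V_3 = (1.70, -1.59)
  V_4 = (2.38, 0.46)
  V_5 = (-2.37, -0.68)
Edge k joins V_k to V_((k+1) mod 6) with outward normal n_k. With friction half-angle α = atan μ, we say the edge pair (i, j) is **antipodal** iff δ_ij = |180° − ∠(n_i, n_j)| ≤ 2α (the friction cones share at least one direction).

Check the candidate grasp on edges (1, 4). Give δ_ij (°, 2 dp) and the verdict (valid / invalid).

α = atan 0.1 = 5.71°;  2α = 11.42°
edge 1: e_1 = (+1.21, +0.19);  n_1 = (+0.1551, -0.9879)
edge 4: e_4 = (-4.75, -1.14);  n_4 = (-0.2334, +0.9724)
∠(n_1, n_4) = 175.43°
δ = |180° − 175.43°| = 4.57°
4.57° ≤ 2α = 11.42°  →  valid

δ = 4.57°, valid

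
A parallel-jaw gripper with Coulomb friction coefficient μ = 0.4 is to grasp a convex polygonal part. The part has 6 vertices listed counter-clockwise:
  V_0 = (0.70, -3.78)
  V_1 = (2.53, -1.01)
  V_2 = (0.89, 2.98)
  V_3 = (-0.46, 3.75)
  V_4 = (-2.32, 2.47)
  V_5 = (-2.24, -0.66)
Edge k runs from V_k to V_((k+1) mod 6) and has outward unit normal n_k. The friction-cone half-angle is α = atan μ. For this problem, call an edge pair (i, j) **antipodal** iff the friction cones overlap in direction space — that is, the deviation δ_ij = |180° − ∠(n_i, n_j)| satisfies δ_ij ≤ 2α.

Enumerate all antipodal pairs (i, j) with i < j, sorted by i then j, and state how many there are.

α = atan 0.4 = 21.80°;  2α = 43.60°
n_0 = (+0.8344, -0.5512)
n_1 = (+0.9249, +0.3802)
n_2 = (+0.4954, +0.8686)
n_3 = (-0.5669, +0.8238)
n_4 = (-0.9997, -0.0256)
n_5 = (-0.7278, -0.6858)
  (0,1): δ = 124.21°  ·
  (0,2): δ = 86.25°  ·
  (0,3): δ = 22.01°  ✓
  (0,4): δ = 34.91°  ✓
  (0,5): δ = 76.75°  ·
  (1,2): δ = 142.04°  ·
  (1,3): δ = 77.81°  ·
  (1,4): δ = 20.88°  ✓
  (1,5): δ = 20.95°  ✓
  (2,3): δ = 115.77°  ·
  (2,4): δ = 58.84°  ·
  (2,5): δ = 17.00°  ✓
  (3,4): δ = 123.07°  ·
  (3,5): δ = 81.24°  ·
  (4,5): δ = 138.17°  ·
antipodal pairs: 5

count = 5; pairs: (0,3), (0,4), (1,4), (1,5), (2,5)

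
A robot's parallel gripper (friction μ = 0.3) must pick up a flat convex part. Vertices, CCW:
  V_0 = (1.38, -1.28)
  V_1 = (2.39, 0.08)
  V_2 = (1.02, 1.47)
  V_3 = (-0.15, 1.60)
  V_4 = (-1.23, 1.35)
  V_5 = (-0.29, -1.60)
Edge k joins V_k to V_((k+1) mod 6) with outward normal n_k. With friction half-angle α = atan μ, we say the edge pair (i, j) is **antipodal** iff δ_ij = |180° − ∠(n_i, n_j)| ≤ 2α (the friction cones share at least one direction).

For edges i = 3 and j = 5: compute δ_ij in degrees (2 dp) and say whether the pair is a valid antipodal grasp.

α = atan 0.3 = 16.70°;  2α = 33.40°
edge 3: e_3 = (-1.08, -0.25);  n_3 = (-0.2255, +0.9742)
edge 5: e_5 = (+1.67, +0.32);  n_5 = (+0.1882, -0.9821)
∠(n_3, n_5) = 177.81°
δ = |180° − 177.81°| = 2.19°
2.19° ≤ 2α = 33.40°  →  valid

δ = 2.19°, valid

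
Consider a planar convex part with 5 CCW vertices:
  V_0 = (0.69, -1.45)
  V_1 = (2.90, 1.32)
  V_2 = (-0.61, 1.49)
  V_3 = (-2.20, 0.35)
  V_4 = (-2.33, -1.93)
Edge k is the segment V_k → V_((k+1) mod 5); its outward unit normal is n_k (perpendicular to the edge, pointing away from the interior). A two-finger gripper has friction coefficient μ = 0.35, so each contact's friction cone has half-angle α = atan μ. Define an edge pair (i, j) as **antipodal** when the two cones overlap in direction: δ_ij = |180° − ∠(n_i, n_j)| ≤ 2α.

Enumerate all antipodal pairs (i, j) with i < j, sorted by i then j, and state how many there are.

α = atan 0.35 = 19.29°;  2α = 38.58°
n_0 = (+0.7817, -0.6237)
n_1 = (+0.0484, +0.9988)
n_2 = (-0.5827, +0.8127)
n_3 = (-0.9984, +0.0569)
n_4 = (+0.1570, -0.9876)
  (0,1): δ = 54.19°  ·
  (0,2): δ = 15.78°  ✓
  (0,3): δ = 35.32°  ✓
  (0,4): δ = 137.62°  ·
  (1,2): δ = 141.59°  ·
  (1,3): δ = 90.49°  ·
  (1,4): δ = 11.80°  ✓
  (2,3): δ = 128.90°  ·
  (2,4): δ = 26.61°  ✓
  (3,4): δ = 77.71°  ·
antipodal pairs: 4

count = 4; pairs: (0,2), (0,3), (1,4), (2,4)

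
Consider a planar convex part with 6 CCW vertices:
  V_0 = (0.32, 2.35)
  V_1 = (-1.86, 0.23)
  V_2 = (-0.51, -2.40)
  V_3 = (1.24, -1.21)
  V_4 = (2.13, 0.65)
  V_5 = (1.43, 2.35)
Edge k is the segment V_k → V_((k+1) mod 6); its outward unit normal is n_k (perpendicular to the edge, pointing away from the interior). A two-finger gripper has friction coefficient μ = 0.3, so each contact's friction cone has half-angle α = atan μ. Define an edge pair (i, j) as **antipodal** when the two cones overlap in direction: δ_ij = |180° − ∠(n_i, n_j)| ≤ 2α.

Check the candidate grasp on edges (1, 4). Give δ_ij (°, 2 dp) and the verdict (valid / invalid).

δ = 4.79°, valid

α = atan 0.3 = 16.70°;  2α = 33.40°
edge 1: e_1 = (+1.35, -2.63);  n_1 = (-0.8896, -0.4567)
edge 4: e_4 = (-0.70, +1.70);  n_4 = (+0.9247, +0.3807)
∠(n_1, n_4) = 175.21°
δ = |180° − 175.21°| = 4.79°
4.79° ≤ 2α = 33.40°  →  valid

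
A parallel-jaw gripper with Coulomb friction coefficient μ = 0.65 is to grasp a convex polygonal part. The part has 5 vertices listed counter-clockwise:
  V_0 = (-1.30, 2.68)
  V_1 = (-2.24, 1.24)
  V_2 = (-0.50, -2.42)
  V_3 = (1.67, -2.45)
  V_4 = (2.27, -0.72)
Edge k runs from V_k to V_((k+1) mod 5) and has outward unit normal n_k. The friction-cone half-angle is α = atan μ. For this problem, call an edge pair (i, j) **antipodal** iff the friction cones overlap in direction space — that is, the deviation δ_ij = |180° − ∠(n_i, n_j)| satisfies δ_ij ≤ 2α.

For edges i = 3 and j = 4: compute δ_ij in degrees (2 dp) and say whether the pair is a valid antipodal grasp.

δ = 114.48°, invalid

α = atan 0.65 = 33.02°;  2α = 66.05°
edge 3: e_3 = (+0.60, +1.73);  n_3 = (+0.9448, -0.3277)
edge 4: e_4 = (-3.57, +3.40);  n_4 = (+0.6897, +0.7241)
∠(n_3, n_4) = 65.52°
δ = |180° − 65.52°| = 114.48°
114.48° > 2α = 66.05°  →  invalid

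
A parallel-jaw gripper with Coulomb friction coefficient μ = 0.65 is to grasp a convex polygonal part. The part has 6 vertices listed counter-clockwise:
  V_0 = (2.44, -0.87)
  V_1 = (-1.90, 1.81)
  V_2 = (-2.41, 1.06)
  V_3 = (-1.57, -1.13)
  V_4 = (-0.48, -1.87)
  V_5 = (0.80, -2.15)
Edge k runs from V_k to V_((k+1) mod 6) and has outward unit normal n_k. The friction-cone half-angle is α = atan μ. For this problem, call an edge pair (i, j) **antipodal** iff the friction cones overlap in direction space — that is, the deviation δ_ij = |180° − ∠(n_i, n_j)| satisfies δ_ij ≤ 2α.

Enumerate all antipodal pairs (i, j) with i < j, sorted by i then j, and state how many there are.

α = atan 0.65 = 33.02°;  2α = 66.05°
n_0 = (+0.5254, +0.8508)
n_1 = (-0.8269, +0.5623)
n_2 = (-0.9337, -0.3581)
n_3 = (-0.5617, -0.8273)
n_4 = (-0.2137, -0.9769)
n_5 = (+0.6153, -0.7883)
  (0,1): δ = 92.52°  ·
  (0,2): δ = 37.32°  ✓
  (0,3): δ = 2.48°  ✓
  (0,4): δ = 19.36°  ✓
  (0,5): δ = 69.67°  ·
  (1,2): δ = 124.80°  ·
  (1,3): δ = 89.96°  ·
  (1,4): δ = 68.12°  ·
  (1,5): δ = 17.81°  ✓
  (2,3): δ = 145.16°  ·
  (2,4): δ = 123.32°  ·
  (2,5): δ = 73.01°  ·
  (3,4): δ = 158.17°  ·
  (3,5): δ = 107.86°  ·
  (4,5): δ = 129.69°  ·
antipodal pairs: 4

count = 4; pairs: (0,2), (0,3), (0,4), (1,5)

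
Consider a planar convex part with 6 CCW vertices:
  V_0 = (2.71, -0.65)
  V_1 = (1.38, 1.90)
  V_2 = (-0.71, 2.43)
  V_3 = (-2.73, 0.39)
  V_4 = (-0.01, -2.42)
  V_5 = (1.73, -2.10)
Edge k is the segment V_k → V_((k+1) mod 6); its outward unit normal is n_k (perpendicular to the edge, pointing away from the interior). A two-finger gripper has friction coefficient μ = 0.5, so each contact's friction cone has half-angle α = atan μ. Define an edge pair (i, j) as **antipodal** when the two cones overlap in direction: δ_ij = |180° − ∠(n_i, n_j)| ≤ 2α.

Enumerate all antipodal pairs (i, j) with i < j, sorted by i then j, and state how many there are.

α = atan 0.5 = 26.57°;  2α = 53.13°
n_0 = (+0.8866, +0.4624)
n_1 = (+0.2458, +0.9693)
n_2 = (-0.7106, +0.7036)
n_3 = (-0.7185, -0.6955)
n_4 = (+0.1809, -0.9835)
n_5 = (+0.8285, -0.5600)
  (0,1): δ = 131.77°  ·
  (0,2): δ = 72.26°  ·
  (0,3): δ = 16.52°  ✓
  (0,4): δ = 72.88°  ·
  (0,5): δ = 118.40°  ·
  (1,2): δ = 120.49°  ·
  (1,3): δ = 31.70°  ✓
  (1,4): δ = 24.65°  ✓
  (1,5): δ = 70.18°  ·
  (2,3): δ = 91.21°  ·
  (2,4): δ = 34.86°  ✓
  (2,5): δ = 10.66°  ✓
  (3,4): δ = 123.65°  ·
  (3,5): δ = 78.12°  ·
  (4,5): δ = 134.47°  ·
antipodal pairs: 5

count = 5; pairs: (0,3), (1,3), (1,4), (2,4), (2,5)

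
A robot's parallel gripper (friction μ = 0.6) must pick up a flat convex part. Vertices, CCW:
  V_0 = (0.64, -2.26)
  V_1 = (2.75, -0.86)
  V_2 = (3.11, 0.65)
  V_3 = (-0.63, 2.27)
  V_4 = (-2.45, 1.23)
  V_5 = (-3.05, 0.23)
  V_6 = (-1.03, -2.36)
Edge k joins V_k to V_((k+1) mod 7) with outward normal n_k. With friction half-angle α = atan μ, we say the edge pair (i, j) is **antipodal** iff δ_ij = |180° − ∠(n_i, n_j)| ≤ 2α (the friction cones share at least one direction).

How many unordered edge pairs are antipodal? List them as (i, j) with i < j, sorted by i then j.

α = atan 0.6 = 30.96°;  2α = 61.93°
n_0 = (+0.5529, -0.8333)
n_1 = (+0.9727, -0.2319)
n_2 = (+0.3975, +0.9176)
n_3 = (-0.4961, +0.8682)
n_4 = (-0.8575, +0.5145)
n_5 = (-0.7885, -0.6150)
n_6 = (+0.0598, -0.9982)
  (0,1): δ = 136.97°  ·
  (0,2): δ = 56.98°  ✓
  (0,3): δ = 3.82°  ✓
  (0,4): δ = 25.47°  ✓
  (0,5): δ = 94.39°  ·
  (0,6): δ = 149.86°  ·
  (1,2): δ = 100.01°  ·
  (1,3): δ = 46.85°  ✓
  (1,4): δ = 17.55°  ✓
  (1,5): δ = 51.36°  ✓
  (1,6): δ = 106.84°  ·
  (2,3): δ = 126.84°  ·
  (2,4): δ = 97.54°  ·
  (2,5): δ = 28.63°  ✓
  (2,6): δ = 26.85°  ✓
  (3,4): δ = 150.71°  ·
  (3,5): δ = 81.79°  ·
  (3,6): δ = 26.32°  ✓
  (4,5): δ = 111.08°  ·
  (4,6): δ = 55.61°  ✓
  (5,6): δ = 124.52°  ·
antipodal pairs: 10

count = 10; pairs: (0,2), (0,3), (0,4), (1,3), (1,4), (1,5), (2,5), (2,6), (3,6), (4,6)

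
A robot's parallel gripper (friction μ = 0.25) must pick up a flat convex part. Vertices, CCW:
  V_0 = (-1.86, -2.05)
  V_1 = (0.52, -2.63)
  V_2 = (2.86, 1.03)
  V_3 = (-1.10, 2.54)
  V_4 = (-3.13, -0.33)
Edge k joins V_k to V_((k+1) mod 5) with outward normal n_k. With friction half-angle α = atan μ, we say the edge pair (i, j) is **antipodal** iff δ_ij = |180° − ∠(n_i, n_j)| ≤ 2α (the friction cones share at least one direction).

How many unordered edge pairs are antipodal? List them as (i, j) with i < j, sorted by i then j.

α = atan 0.25 = 14.04°;  2α = 28.07°
n_0 = (-0.2368, -0.9716)
n_1 = (+0.8425, -0.5387)
n_2 = (+0.3563, +0.9344)
n_3 = (-0.8164, +0.5775)
n_4 = (-0.8045, -0.5940)
  (0,1): δ = 108.90°  ·
  (0,2): δ = 7.18°  ✓
  (0,3): δ = 68.42°  ·
  (0,4): δ = 140.14°  ·
  (1,2): δ = 78.28°  ·
  (1,3): δ = 2.68°  ✓
  (1,4): δ = 69.03°  ·
  (2,3): δ = 104.40°  ·
  (2,4): δ = 32.69°  ·
  (3,4): δ = 108.29°  ·
antipodal pairs: 2

count = 2; pairs: (0,2), (1,3)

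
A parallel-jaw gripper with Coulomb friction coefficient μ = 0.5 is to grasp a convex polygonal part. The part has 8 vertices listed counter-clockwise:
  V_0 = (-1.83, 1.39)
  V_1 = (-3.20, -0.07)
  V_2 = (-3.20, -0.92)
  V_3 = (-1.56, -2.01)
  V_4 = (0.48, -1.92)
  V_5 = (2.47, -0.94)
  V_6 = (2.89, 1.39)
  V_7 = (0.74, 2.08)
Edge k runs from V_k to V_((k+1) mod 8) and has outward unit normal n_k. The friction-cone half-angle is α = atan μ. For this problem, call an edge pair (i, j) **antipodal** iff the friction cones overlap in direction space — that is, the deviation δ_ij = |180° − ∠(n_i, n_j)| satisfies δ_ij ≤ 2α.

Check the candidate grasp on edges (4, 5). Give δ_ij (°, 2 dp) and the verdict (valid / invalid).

δ = 126.44°, invalid

α = atan 0.5 = 26.57°;  2α = 53.13°
edge 4: e_4 = (+1.99, +0.98);  n_4 = (+0.4418, -0.8971)
edge 5: e_5 = (+0.42, +2.33);  n_5 = (+0.9841, -0.1774)
∠(n_4, n_5) = 53.56°
δ = |180° − 53.56°| = 126.44°
126.44° > 2α = 53.13°  →  invalid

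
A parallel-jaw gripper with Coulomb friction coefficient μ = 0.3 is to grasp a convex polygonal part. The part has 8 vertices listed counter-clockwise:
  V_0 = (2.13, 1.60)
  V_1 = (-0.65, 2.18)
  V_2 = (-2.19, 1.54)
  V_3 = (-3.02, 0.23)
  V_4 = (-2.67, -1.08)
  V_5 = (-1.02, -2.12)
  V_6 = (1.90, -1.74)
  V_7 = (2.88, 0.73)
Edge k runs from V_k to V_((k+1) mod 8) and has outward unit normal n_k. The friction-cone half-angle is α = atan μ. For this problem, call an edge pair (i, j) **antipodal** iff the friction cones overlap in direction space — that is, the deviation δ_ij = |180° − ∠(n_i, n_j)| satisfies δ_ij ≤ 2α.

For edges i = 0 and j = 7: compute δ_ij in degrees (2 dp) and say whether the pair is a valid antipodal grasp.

α = atan 0.3 = 16.70°;  2α = 33.40°
edge 0: e_0 = (-2.78, +0.58);  n_0 = (+0.2042, +0.9789)
edge 7: e_7 = (-0.75, +0.87);  n_7 = (+0.7574, +0.6529)
∠(n_0, n_7) = 37.45°
δ = |180° − 37.45°| = 142.55°
142.55° > 2α = 33.40°  →  invalid

δ = 142.55°, invalid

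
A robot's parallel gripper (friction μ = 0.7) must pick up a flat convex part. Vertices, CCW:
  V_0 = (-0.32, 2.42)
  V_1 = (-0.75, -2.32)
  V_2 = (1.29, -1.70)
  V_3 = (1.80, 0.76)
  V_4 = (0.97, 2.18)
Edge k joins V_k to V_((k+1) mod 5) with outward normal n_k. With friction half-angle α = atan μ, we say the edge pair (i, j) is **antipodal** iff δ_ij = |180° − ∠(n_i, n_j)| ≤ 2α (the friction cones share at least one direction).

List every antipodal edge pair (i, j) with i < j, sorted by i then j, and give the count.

α = atan 0.7 = 34.99°;  2α = 69.98°
n_0 = (-0.9959, +0.0903)
n_1 = (+0.2908, -0.9568)
n_2 = (+0.9792, -0.2030)
n_3 = (+0.8633, +0.5046)
n_4 = (+0.1829, +0.9831)
  (0,1): δ = 67.91°  ✓
  (0,2): δ = 6.53°  ✓
  (0,3): δ = 35.49°  ✓
  (0,4): δ = 84.64°  ·
  (1,2): δ = 118.62°  ·
  (1,3): δ = 76.60°  ·
  (1,4): δ = 27.44°  ✓
  (2,3): δ = 137.98°  ·
  (2,4): δ = 88.83°  ·
  (3,4): δ = 130.85°  ·
antipodal pairs: 4

count = 4; pairs: (0,1), (0,2), (0,3), (1,4)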